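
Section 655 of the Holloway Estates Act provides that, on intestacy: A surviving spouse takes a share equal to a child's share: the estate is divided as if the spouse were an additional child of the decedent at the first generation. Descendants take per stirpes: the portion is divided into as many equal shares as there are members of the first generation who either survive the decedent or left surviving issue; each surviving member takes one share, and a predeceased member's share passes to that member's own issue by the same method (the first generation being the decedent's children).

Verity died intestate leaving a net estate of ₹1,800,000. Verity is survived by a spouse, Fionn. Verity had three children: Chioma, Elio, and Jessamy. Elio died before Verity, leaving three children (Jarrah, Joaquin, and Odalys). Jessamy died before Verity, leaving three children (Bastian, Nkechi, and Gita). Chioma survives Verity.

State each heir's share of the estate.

The spouse counts as an additional share at the children's level, so there are 4 primary shares of ₹450,000. Fionn takes one such share (₹450,000).
The children's combined portion (₹1,350,000) is divided into 3 shares of ₹450,000: Chioma takes ₹450,000; Elio's ₹450,000 share passes to Elio's issue; Jessamy's ₹450,000 share passes to Jessamy's issue.
Elio's share (₹450,000) is divided into 3 shares of ₹150,000: Jarrah, Joaquin, and Odalys each take ₹150,000.
Jessamy's share (₹450,000) is divided into 3 shares of ₹150,000: Bastian, Nkechi, and Gita each take ₹150,000.

Fionn: ₹450,000; Chioma: ₹450,000; Jarrah: ₹150,000; Joaquin: ₹150,000; Odalys: ₹150,000; Bastian: ₹150,000; Nkechi: ₹150,000; Gita: ₹150,000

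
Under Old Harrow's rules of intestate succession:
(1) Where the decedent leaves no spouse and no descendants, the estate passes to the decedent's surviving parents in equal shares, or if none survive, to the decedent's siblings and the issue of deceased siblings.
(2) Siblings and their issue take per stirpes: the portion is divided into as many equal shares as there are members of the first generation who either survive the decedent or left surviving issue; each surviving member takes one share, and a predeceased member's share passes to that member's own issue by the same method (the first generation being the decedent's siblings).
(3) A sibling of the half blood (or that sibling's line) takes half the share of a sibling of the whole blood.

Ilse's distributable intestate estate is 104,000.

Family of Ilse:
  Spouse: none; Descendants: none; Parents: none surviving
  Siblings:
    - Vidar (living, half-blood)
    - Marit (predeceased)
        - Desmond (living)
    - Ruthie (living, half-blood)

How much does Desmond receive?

The entire 104,000 passes to the siblings and their issue.
Counting each half-blood sibling's line as half a unit, there are 2 units in 104,000, so one unit is 52,000. Whole-blood lines (Marit) take 52,000 each; half-blood lines (Vidar and Ruthie) take 26,000 each.
Marit's share (52,000) passes entirely to Desmond.

Desmond receives 52,000.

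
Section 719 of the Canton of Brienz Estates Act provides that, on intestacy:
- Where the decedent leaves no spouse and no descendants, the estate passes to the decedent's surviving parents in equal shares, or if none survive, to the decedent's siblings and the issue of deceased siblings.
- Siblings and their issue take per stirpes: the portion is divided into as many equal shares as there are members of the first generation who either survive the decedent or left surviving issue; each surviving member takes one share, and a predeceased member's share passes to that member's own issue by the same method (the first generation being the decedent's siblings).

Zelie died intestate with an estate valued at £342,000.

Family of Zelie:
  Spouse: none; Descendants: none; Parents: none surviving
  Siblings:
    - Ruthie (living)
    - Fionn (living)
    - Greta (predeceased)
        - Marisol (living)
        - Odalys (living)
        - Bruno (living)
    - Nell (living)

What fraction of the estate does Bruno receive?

Bruno receives 1/12 of the estate.

The entire £342,000 passes to the siblings and their issue.
That amount (£342,000) is divided into 4 shares of £85,500: Ruthie, Fionn, and Nell each take £85,500; Greta's £85,500 share passes to Greta's issue.
Greta's share (£85,500) is divided into 3 shares of £28,500: Marisol, Odalys, and Bruno each take £28,500.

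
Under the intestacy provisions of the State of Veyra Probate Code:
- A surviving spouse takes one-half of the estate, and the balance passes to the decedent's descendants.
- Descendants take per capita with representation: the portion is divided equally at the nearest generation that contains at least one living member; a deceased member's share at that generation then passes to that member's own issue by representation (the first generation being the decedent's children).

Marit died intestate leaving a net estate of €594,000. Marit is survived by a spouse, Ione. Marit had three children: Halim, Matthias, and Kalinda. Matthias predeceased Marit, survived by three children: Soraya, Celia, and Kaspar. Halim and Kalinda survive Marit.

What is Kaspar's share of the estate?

Ione takes one-half of €594,000 = €297,000. The remaining €297,000 passes to the descendants.
The descendants' portion (€297,000) is divided into 3 shares of €99,000: Halim and Kalinda each take €99,000; Matthias's €99,000 share passes to Matthias's issue.
Matthias's share (€99,000) is divided into 3 shares of €33,000: Soraya, Celia, and Kaspar each take €33,000.

Kaspar receives €33,000.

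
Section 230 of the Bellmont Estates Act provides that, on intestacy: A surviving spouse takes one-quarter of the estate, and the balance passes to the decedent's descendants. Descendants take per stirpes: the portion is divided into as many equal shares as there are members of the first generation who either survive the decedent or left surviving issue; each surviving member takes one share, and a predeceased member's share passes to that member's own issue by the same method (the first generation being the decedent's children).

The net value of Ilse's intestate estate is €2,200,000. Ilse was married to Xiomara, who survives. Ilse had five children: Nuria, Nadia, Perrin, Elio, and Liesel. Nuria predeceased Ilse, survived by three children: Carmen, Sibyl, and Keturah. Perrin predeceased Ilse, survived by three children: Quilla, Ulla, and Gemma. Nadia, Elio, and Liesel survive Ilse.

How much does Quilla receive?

Xiomara takes one-quarter of €2,200,000 = €550,000. The remaining €1,650,000 passes to the descendants.
The descendants' portion (€1,650,000) is divided into 5 shares of €330,000: Nadia, Elio, and Liesel each take €330,000; Nuria's €330,000 share passes to Nuria's issue; Perrin's €330,000 share passes to Perrin's issue.
Nuria's share (€330,000) is divided into 3 shares of €110,000: Carmen, Sibyl, and Keturah each take €110,000.
Perrin's share (€330,000) is divided into 3 shares of €110,000: Quilla, Ulla, and Gemma each take €110,000.

Quilla receives €110,000.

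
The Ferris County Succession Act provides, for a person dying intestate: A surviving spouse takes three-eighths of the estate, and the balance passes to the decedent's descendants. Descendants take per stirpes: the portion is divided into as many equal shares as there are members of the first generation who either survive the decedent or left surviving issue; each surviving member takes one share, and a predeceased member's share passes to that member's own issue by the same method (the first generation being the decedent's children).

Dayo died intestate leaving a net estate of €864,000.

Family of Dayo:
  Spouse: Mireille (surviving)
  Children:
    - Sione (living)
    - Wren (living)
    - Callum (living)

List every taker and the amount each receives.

Mireille: €324,000; Sione: €180,000; Wren: €180,000; Callum: €180,000

Mireille takes three-eighths of €864,000 = €324,000. The remaining €540,000 passes to the descendants.
The descendants' portion (€540,000) is divided into 3 shares of €180,000: Sione, Wren, and Callum each take €180,000.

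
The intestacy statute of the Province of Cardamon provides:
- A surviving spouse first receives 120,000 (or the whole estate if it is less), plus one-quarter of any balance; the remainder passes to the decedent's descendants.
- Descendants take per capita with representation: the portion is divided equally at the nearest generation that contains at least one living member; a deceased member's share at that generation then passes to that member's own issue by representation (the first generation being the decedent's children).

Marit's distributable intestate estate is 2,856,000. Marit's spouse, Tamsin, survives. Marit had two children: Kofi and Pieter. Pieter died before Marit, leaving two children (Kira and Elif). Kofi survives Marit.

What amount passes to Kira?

Kira receives 513,000.

Tamsin first takes 120,000, leaving a balance of 2,736,000. Tamsin then takes one-quarter of the balance (684,000), for a total of 804,000. The remaining 2,052,000 passes to the descendants.
The descendants' portion (2,052,000) is divided into 2 shares of 1,026,000: Kofi takes 1,026,000; Pieter's 1,026,000 share passes to Pieter's issue.
Pieter's share (1,026,000) is divided into 2 shares of 513,000: Kira and Elif each take 513,000.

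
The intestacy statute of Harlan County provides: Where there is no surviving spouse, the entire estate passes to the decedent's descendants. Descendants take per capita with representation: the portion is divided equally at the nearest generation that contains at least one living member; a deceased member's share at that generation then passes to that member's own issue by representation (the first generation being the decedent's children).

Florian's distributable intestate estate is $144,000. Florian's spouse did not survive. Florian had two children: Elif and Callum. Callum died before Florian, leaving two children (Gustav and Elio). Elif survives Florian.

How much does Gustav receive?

Gustav receives $36,000.

The entire $144,000 passes to the descendants.
That amount ($144,000) is divided into 2 shares of $72,000: Elif takes $72,000; Callum's $72,000 share passes to Callum's issue.
Callum's share ($72,000) is divided into 2 shares of $36,000: Gustav and Elio each take $36,000.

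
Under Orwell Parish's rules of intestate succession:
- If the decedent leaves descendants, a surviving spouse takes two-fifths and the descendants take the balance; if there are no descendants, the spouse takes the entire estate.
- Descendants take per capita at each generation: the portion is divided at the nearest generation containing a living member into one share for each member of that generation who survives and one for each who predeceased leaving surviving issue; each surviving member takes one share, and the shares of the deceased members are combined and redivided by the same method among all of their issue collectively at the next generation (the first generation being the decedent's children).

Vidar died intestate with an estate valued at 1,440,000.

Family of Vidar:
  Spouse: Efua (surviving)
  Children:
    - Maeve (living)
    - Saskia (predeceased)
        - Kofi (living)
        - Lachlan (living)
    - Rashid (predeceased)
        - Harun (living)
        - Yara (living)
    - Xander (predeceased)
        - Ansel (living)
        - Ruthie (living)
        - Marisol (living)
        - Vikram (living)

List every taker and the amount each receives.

Efua takes two-fifths of 1,440,000 = 576,000. The remaining 864,000 passes to the descendants.
The descendants' portion (864,000) is divided at the children's generation into 4 shares of 216,000. Maeve takes 216,000. The 3 shares of the deceased (Saskia, Rashid, and Xander) are combined into a pool of 648,000.
That pool (648,000) is divided at the grandchildren's generation equally among Kofi, Lachlan, Harun, Yara, Ansel, Ruthie, Marisol, and Vikram: 81,000 each.

Efua: 576,000; Maeve: 216,000; Kofi: 81,000; Lachlan: 81,000; Harun: 81,000; Yara: 81,000; Ansel: 81,000; Ruthie: 81,000; Marisol: 81,000; Vikram: 81,000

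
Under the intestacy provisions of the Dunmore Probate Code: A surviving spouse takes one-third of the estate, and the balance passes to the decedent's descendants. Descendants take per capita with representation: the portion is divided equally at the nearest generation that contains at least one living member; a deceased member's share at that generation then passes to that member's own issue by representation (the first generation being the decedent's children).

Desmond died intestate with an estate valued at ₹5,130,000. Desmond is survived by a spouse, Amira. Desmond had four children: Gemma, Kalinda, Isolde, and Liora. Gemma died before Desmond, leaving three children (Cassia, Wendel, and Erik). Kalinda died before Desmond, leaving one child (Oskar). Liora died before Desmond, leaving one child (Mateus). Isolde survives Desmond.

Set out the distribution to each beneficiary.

Amira takes one-third of ₹5,130,000 = ₹1,710,000. The remaining ₹3,420,000 passes to the descendants.
The descendants' portion (₹3,420,000) is divided into 4 shares of ₹855,000: Isolde takes ₹855,000; Gemma's ₹855,000 share passes to Gemma's issue; Kalinda's ₹855,000 share passes to Kalinda's issue; Liora's ₹855,000 share passes to Liora's issue.
Gemma's share (₹855,000) is divided into 3 shares of ₹285,000: Cassia, Wendel, and Erik each take ₹285,000.
Kalinda's share (₹855,000) passes entirely to Oskar.
Liora's share (₹855,000) passes entirely to Mateus.

Amira: ₹1,710,000; Cassia: ₹285,000; Wendel: ₹285,000; Erik: ₹285,000; Oskar: ₹855,000; Isolde: ₹855,000; Mateus: ₹855,000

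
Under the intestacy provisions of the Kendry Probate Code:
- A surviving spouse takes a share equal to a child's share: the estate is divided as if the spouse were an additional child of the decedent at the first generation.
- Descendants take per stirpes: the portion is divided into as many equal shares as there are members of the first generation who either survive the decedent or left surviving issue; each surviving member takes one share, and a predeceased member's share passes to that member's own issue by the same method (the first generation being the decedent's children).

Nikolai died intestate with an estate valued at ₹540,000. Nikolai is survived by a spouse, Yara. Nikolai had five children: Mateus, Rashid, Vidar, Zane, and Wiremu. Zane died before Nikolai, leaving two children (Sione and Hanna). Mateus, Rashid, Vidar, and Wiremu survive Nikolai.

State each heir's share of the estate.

Yara: ₹90,000; Mateus: ₹90,000; Rashid: ₹90,000; Vidar: ₹90,000; Sione: ₹45,000; Hanna: ₹45,000; Wiremu: ₹90,000

The spouse counts as an additional share at the children's level, so there are 6 primary shares of ₹90,000. Yara takes one such share (₹90,000).
The children's combined portion (₹450,000) is divided into 5 shares of ₹90,000: Mateus, Rashid, Vidar, and Wiremu each take ₹90,000; Zane's ₹90,000 share passes to Zane's issue.
Zane's share (₹90,000) is divided into 2 shares of ₹45,000: Sione and Hanna each take ₹45,000.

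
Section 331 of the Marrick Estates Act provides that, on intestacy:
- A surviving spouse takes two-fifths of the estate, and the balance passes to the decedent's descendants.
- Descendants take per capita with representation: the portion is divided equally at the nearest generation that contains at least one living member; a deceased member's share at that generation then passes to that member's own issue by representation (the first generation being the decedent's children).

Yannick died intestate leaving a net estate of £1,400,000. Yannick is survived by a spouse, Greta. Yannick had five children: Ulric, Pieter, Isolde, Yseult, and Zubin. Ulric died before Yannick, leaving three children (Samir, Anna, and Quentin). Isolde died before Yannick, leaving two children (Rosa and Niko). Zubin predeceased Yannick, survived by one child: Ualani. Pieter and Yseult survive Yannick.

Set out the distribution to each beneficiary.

Greta takes two-fifths of £1,400,000 = £560,000. The remaining £840,000 passes to the descendants.
The descendants' portion (£840,000) is divided into 5 shares of £168,000: Pieter and Yseult each take £168,000; Ulric's £168,000 share passes to Ulric's issue; Isolde's £168,000 share passes to Isolde's issue; Zubin's £168,000 share passes to Zubin's issue.
Ulric's share (£168,000) is divided into 3 shares of £56,000: Samir, Anna, and Quentin each take £56,000.
Isolde's share (£168,000) is divided into 2 shares of £84,000: Rosa and Niko each take £84,000.
Zubin's share (£168,000) passes entirely to Ualani.

Greta: £560,000; Samir: £56,000; Anna: £56,000; Quentin: £56,000; Pieter: £168,000; Rosa: £84,000; Niko: £84,000; Yseult: £168,000; Ualani: £168,000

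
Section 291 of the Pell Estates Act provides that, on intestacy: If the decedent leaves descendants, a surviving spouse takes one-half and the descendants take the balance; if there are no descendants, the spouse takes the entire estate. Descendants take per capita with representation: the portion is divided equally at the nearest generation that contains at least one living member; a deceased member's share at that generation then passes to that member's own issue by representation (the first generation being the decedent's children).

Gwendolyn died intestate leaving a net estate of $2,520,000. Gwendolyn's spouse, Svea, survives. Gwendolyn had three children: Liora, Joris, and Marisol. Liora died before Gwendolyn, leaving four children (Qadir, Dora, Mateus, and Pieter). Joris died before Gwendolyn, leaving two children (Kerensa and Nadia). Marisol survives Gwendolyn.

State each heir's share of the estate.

Svea takes one-half of $2,520,000 = $1,260,000. The remaining $1,260,000 passes to the descendants.
The descendants' portion ($1,260,000) is divided into 3 shares of $420,000: Marisol takes $420,000; Liora's $420,000 share passes to Liora's issue; Joris's $420,000 share passes to Joris's issue.
Liora's share ($420,000) is divided into 4 shares of $105,000: Qadir, Dora, Mateus, and Pieter each take $105,000.
Joris's share ($420,000) is divided into 2 shares of $210,000: Kerensa and Nadia each take $210,000.

Svea: $1,260,000; Qadir: $105,000; Dora: $105,000; Mateus: $105,000; Pieter: $105,000; Kerensa: $210,000; Nadia: $210,000; Marisol: $420,000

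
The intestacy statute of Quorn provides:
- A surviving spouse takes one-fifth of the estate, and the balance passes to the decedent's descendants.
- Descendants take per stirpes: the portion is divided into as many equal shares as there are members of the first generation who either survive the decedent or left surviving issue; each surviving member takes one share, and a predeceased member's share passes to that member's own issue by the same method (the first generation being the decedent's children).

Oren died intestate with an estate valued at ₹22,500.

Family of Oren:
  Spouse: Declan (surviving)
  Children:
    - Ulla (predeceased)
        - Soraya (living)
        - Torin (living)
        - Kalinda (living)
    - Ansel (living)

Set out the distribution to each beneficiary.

Declan takes one-fifth of ₹22,500 = ₹4,500. The remaining ₹18,000 passes to the descendants.
The descendants' portion (₹18,000) is divided into 2 shares of ₹9,000: Ansel takes ₹9,000; Ulla's ₹9,000 share passes to Ulla's issue.
Ulla's share (₹9,000) is divided into 3 shares of ₹3,000: Soraya, Torin, and Kalinda each take ₹3,000.

Declan: ₹4,500; Soraya: ₹3,000; Torin: ₹3,000; Kalinda: ₹3,000; Ansel: ₹9,000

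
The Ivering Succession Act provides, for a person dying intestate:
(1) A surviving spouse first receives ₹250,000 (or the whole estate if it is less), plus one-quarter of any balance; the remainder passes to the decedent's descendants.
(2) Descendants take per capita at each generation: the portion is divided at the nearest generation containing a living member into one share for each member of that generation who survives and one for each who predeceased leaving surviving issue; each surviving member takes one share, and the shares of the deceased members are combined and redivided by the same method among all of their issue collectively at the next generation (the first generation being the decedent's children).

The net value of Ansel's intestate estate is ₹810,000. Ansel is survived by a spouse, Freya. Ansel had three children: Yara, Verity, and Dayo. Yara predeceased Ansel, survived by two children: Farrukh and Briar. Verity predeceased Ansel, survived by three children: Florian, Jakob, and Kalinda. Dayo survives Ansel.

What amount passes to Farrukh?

Freya first takes ₹250,000, leaving a balance of ₹560,000. Freya then takes one-quarter of the balance (₹140,000), for a total of ₹390,000. The remaining ₹420,000 passes to the descendants.
The descendants' portion (₹420,000) is divided at the children's generation into 3 shares of ₹140,000. Dayo takes ₹140,000. The 2 shares of the deceased (Yara and Verity) are combined into a pool of ₹280,000.
That pool (₹280,000) is divided at the grandchildren's generation equally among Farrukh, Briar, Florian, Jakob, and Kalinda: ₹56,000 each.

Farrukh receives ₹56,000.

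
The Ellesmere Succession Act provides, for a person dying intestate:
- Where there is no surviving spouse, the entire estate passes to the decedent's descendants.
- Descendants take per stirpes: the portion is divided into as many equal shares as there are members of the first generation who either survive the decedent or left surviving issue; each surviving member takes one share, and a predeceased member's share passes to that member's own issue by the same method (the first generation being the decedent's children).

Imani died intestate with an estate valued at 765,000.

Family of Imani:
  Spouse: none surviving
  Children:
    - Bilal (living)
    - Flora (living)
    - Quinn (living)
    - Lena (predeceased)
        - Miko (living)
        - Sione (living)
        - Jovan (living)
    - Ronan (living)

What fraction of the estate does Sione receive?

Sione receives 1/15 of the estate.

The entire 765,000 passes to the descendants.
That amount (765,000) is divided into 5 shares of 153,000: Bilal, Flora, Quinn, and Ronan each take 153,000; Lena's 153,000 share passes to Lena's issue.
Lena's share (153,000) is divided into 3 shares of 51,000: Miko, Sione, and Jovan each take 51,000.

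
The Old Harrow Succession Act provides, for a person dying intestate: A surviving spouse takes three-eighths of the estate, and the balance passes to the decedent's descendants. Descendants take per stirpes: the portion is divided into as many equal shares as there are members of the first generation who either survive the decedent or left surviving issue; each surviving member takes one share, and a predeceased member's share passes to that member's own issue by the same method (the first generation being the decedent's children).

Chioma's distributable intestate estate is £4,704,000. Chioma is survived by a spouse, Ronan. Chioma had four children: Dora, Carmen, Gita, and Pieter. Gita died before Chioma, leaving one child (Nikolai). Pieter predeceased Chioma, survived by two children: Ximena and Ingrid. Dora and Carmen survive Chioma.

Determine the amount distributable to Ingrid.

Ronan takes three-eighths of £4,704,000 = £1,764,000. The remaining £2,940,000 passes to the descendants.
The descendants' portion (£2,940,000) is divided into 4 shares of £735,000: Dora and Carmen each take £735,000; Gita's £735,000 share passes to Gita's issue; Pieter's £735,000 share passes to Pieter's issue.
Gita's share (£735,000) passes entirely to Nikolai.
Pieter's share (£735,000) is divided into 2 shares of £367,500: Ximena and Ingrid each take £367,500.

Ingrid receives £367,500.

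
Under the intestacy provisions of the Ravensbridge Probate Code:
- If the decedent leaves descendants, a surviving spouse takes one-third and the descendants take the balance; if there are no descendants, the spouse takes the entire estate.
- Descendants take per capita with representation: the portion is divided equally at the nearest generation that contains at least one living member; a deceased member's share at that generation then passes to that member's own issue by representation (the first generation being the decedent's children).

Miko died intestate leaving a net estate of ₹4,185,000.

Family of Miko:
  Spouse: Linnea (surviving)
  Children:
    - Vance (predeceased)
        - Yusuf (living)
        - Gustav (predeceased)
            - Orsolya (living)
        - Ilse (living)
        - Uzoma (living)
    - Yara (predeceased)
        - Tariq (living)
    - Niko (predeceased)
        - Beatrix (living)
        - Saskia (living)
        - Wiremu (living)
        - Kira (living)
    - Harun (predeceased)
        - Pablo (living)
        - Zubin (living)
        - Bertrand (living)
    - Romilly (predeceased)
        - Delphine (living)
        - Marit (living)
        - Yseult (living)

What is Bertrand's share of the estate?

Linnea takes one-third of ₹4,185,000 = ₹1,395,000. The remaining ₹2,790,000 passes to the descendants.
No child survives, so the initial division is made at the grandchildren's generation.
The descendants' portion (₹2,790,000) is divided into 15 shares of ₹186,000: Yusuf, Ilse, Uzoma, Tariq, Beatrix, Saskia, Wiremu, Kira, Pablo, Zubin, Bertrand, Delphine, Marit, and Yseult each take ₹186,000; Gustav's ₹186,000 share passes to Gustav's issue.
Gustav's share (₹186,000) passes entirely to Orsolya.

Bertrand receives ₹186,000.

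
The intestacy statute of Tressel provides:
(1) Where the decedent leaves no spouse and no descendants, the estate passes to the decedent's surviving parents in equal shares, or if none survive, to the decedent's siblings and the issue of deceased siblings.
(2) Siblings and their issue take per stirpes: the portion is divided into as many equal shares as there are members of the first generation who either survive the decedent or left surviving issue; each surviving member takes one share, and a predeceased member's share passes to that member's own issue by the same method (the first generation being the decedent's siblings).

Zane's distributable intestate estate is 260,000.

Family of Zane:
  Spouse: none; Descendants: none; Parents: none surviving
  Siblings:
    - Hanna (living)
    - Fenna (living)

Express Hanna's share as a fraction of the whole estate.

Hanna receives 1/2 of the estate.

The entire 260,000 passes to the siblings and their issue.
That amount (260,000) is divided into 2 shares of 130,000: Hanna and Fenna each take 130,000.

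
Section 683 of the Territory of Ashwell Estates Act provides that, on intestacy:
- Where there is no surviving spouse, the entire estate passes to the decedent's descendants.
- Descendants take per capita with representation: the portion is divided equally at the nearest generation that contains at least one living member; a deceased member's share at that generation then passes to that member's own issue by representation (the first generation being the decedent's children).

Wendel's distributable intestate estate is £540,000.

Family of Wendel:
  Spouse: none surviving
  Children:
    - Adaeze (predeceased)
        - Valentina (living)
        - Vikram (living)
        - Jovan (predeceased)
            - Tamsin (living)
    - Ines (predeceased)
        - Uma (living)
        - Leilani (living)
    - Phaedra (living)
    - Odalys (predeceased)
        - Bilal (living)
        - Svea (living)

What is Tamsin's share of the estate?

The entire £540,000 passes to the descendants.
That amount (£540,000) is divided into 4 shares of £135,000: Phaedra takes £135,000; Adaeze's £135,000 share passes to Adaeze's issue; Ines's £135,000 share passes to Ines's issue; Odalys's £135,000 share passes to Odalys's issue.
Adaeze's share (£135,000) is divided into 3 shares of £45,000: Valentina and Vikram each take £45,000; Jovan's £45,000 share passes to Jovan's issue.
Jovan's share (£45,000) passes entirely to Tamsin.
Ines's share (£135,000) is divided into 2 shares of £67,500: Uma and Leilani each take £67,500.
Odalys's share (£135,000) is divided into 2 shares of £67,500: Bilal and Svea each take £67,500.

Tamsin receives £45,000.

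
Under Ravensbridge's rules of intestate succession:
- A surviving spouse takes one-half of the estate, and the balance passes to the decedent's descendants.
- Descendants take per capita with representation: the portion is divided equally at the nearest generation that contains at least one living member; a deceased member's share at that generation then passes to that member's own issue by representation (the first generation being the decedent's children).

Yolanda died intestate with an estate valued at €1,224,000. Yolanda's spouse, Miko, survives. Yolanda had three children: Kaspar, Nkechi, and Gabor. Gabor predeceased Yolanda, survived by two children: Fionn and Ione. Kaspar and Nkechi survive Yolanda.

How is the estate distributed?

Miko: €612,000; Kaspar: €204,000; Nkechi: €204,000; Fionn: €102,000; Ione: €102,000

Miko takes one-half of €1,224,000 = €612,000. The remaining €612,000 passes to the descendants.
The descendants' portion (€612,000) is divided into 3 shares of €204,000: Kaspar and Nkechi each take €204,000; Gabor's €204,000 share passes to Gabor's issue.
Gabor's share (€204,000) is divided into 2 shares of €102,000: Fionn and Ione each take €102,000.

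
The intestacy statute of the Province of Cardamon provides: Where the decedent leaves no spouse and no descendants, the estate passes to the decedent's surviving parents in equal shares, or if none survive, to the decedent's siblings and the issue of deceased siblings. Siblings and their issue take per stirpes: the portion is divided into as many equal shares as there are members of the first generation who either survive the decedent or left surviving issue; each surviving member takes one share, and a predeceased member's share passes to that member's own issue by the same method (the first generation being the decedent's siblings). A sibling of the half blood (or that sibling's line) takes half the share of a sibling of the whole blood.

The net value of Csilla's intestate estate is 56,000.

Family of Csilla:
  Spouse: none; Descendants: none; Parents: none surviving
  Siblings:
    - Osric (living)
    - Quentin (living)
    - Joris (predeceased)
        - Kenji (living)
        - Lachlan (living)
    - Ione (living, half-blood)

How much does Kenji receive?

The entire 56,000 passes to the siblings and their issue.
Counting each half-blood sibling's line as half a unit, there are 7/2 units in 56,000, so one unit is 16,000. Whole-blood lines (Osric, Quentin, and Joris) take 16,000 each; half-blood lines (Ione) take 8,000 each.
Joris's share (16,000) is divided into 2 shares of 8,000: Kenji and Lachlan each take 8,000.

Kenji receives 8,000.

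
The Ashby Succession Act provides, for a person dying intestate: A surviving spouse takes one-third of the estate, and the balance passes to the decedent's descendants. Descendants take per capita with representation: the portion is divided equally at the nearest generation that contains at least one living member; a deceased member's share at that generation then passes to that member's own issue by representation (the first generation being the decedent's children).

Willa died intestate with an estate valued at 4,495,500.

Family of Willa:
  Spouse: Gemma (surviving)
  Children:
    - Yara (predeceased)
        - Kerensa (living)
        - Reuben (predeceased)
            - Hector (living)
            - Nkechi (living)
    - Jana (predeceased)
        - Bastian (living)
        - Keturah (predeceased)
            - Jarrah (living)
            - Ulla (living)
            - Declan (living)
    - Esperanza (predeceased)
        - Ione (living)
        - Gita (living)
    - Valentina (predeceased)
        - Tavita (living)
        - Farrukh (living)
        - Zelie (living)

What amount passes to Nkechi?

Nkechi receives 166,500.

Gemma takes one-third of 4,495,500 = 1,498,500. The remaining 2,997,000 passes to the descendants.
No child survives, so the initial division is made at the grandchildren's generation.
The descendants' portion (2,997,000) is divided into 9 shares of 333,000: Kerensa, Bastian, Ione, Gita, Tavita, Farrukh, and Zelie each take 333,000; Reuben's 333,000 share passes to Reuben's issue; Keturah's 333,000 share passes to Keturah's issue.
Reuben's share (333,000) is divided into 2 shares of 166,500: Hector and Nkechi each take 166,500.
Keturah's share (333,000) is divided into 3 shares of 111,000: Jarrah, Ulla, and Declan each take 111,000.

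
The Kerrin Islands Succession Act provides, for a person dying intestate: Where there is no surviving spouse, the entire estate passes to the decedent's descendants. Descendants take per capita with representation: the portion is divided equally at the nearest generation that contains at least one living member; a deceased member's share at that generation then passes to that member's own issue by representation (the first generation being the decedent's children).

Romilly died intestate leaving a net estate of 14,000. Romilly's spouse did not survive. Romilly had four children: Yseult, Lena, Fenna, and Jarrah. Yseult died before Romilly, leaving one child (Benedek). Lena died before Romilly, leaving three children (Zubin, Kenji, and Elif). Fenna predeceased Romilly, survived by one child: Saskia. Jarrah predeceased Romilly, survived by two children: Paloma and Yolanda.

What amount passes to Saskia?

Saskia receives 2,000.

The entire 14,000 passes to the descendants.
No child survives, so the initial division is made at the grandchildren's generation.
That amount (14,000) is divided into 7 shares of 2,000: Benedek, Zubin, Kenji, Elif, Saskia, Paloma, and Yolanda each take 2,000.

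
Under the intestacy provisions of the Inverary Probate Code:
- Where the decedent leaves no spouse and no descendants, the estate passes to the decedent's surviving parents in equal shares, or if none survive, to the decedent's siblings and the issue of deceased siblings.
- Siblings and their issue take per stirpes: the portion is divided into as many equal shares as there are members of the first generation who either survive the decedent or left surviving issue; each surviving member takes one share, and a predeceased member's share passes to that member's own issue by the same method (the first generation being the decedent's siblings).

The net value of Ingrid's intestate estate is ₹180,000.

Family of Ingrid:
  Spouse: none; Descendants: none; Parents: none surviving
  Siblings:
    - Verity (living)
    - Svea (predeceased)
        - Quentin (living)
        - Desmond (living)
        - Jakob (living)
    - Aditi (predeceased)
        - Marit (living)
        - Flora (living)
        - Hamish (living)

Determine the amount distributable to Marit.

Marit receives ₹20,000.

The entire ₹180,000 passes to the siblings and their issue.
That amount (₹180,000) is divided into 3 shares of ₹60,000: Verity takes ₹60,000; Svea's ₹60,000 share passes to Svea's issue; Aditi's ₹60,000 share passes to Aditi's issue.
Svea's share (₹60,000) is divided into 3 shares of ₹20,000: Quentin, Desmond, and Jakob each take ₹20,000.
Aditi's share (₹60,000) is divided into 3 shares of ₹20,000: Marit, Flora, and Hamish each take ₹20,000.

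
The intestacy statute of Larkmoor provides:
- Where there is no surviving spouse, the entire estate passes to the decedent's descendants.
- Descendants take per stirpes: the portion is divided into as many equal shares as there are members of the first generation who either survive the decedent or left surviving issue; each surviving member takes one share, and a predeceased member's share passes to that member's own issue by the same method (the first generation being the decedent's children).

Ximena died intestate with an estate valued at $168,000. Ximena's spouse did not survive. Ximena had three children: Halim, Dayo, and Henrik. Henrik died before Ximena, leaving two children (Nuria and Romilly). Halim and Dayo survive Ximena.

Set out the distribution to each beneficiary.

The entire $168,000 passes to the descendants.
That amount ($168,000) is divided into 3 shares of $56,000: Halim and Dayo each take $56,000; Henrik's $56,000 share passes to Henrik's issue.
Henrik's share ($56,000) is divided into 2 shares of $28,000: Nuria and Romilly each take $28,000.

Halim: $56,000; Dayo: $56,000; Nuria: $28,000; Romilly: $28,000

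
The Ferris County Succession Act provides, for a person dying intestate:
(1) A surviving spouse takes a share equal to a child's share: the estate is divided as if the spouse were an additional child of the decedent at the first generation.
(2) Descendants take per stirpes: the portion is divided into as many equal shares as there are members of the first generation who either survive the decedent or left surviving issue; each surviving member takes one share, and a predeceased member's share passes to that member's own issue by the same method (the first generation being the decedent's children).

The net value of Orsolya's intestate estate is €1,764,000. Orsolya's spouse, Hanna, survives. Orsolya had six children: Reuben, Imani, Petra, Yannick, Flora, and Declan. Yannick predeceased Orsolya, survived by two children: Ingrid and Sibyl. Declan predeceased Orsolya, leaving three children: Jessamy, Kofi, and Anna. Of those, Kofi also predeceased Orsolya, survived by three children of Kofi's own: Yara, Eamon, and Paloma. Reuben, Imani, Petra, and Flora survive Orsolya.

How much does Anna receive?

Anna receives €84,000.

The spouse counts as an additional share at the children's level, so there are 7 primary shares of €252,000. Hanna takes one such share (€252,000).
The children's combined portion (€1,512,000) is divided into 6 shares of €252,000: Reuben, Imani, Petra, and Flora each take €252,000; Yannick's €252,000 share passes to Yannick's issue; Declan's €252,000 share passes to Declan's issue.
Yannick's share (€252,000) is divided into 2 shares of €126,000: Ingrid and Sibyl each take €126,000.
Declan's share (€252,000) is divided into 3 shares of €84,000: Jessamy and Anna each take €84,000; Kofi's €84,000 share passes to Kofi's issue.
Kofi's share (€84,000) is divided into 3 shares of €28,000: Yara, Eamon, and Paloma each take €28,000.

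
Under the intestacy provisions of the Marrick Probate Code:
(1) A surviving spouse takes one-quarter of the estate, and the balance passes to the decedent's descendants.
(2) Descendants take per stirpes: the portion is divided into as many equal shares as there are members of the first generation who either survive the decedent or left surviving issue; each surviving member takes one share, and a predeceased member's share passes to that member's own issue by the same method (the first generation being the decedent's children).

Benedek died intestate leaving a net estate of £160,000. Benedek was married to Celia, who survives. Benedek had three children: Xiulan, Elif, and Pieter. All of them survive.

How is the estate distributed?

Celia takes one-quarter of £160,000 = £40,000. The remaining £120,000 passes to the descendants.
The descendants' portion (£120,000) is divided into 3 shares of £40,000: Xiulan, Elif, and Pieter each take £40,000.

Celia: £40,000; Xiulan: £40,000; Elif: £40,000; Pieter: £40,000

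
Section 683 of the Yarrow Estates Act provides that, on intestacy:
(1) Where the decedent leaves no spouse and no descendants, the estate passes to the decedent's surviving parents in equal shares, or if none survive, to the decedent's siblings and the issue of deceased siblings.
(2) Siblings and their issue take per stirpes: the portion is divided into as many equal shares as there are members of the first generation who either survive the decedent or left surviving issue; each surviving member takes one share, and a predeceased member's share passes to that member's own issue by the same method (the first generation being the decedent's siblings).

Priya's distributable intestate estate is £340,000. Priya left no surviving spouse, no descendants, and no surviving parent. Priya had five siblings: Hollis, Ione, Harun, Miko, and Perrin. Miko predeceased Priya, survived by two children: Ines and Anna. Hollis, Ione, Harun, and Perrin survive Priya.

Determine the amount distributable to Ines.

Ines receives £34,000.

The entire £340,000 passes to the siblings and their issue.
That amount (£340,000) is divided into 5 shares of £68,000: Hollis, Ione, Harun, and Perrin each take £68,000; Miko's £68,000 share passes to Miko's issue.
Miko's share (£68,000) is divided into 2 shares of £34,000: Ines and Anna each take £34,000.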